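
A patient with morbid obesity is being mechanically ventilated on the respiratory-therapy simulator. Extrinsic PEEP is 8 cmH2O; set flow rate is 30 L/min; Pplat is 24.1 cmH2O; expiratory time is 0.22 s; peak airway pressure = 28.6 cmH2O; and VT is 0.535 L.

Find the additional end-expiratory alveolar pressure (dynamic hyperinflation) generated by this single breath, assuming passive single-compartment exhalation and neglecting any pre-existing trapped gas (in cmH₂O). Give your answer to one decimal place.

7.7

Flow: 30 L/min ÷ 60 = 0.5 L/s.
R = (PIP − Pplat)/V̇ = (28.6 − 24.1) / 0.5 = 4.5/0.5 = 9.0 cmH2O·s/L.
C = Vt/(Pplat − PEEP) = 535.0 / (24.1 − 8) = 535.0/16.1 = 33.23 mL/cmH2O.
τ = R × C = 9.0 × 0.03323 L/cmH2O = 0.2991 s.
Fraction remaining = e^(−Te/τ) = e^(−0.22/0.2991) = 0.4792; trapped volume = 535.0 × 0.4792 = 256.37 mL.
Additional alveolar pressure from trapping ≈ V_trapped / C = 256.37 / 33.23 = 7.715 cmH2O.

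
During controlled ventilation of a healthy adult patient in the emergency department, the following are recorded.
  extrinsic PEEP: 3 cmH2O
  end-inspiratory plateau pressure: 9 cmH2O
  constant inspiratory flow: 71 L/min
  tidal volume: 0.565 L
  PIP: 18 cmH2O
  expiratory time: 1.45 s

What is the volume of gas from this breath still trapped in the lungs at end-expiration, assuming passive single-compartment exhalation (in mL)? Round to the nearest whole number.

75

Flow: 71 L/min ÷ 60 = 1.1833 L/s.
R = (PIP − Pplat)/V̇ = (18 − 9) / 1.1833 = 9.0/1.1833 = 7.606 cmH2O·s/L.
C = Vt/(Pplat − PEEP) = 565.0 / (9 − 3) = 565.0/6.0 = 94.167 mL/cmH2O.
τ = R × C = 7.606 × 0.09417 L/cmH2O = 0.7163 s.
Fraction remaining = e^(−Te/τ) = e^(−1.45/0.7163) = 0.1321.
Trapped volume = 565.0 × 0.1321 = 74.637 mL.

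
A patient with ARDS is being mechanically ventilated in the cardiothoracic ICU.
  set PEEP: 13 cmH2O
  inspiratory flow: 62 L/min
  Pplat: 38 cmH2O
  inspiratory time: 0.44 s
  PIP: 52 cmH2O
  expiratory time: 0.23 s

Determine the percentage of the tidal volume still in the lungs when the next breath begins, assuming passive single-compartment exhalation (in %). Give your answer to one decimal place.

Flow: 62 L/min ÷ 60 = 1.0333 L/s.
Vt = flow × Ti = 1.0333 L/s × 0.44 s × 1000 mL/L = 454.65 mL.
R = (PIP − Pplat)/V̇ = (52 − 38) / 1.0333 = 14.0/1.0333 = 13.549 cmH2O·s/L.
C = Vt/(Pplat − PEEP) = 454.65 / (38 − 13) = 454.65/25.0 = 18.186 mL/cmH2O.
τ = R × C = 13.549 × 0.01819 L/cmH2O = 0.2465 s.
Fraction remaining at end-expiration = e^(−Te/τ) = e^(−0.23/0.2465) = 0.3933 → 39.33%.

39.3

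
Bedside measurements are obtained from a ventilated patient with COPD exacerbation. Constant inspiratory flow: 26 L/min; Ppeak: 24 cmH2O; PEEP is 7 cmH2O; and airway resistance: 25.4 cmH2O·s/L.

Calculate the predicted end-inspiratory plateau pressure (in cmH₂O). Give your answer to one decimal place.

Flow: 26 L/min ÷ 60 = 0.4333 L/s.
Pplat = PIP − Raw × flow = 24 − 25.4 × 0.4333 = 24 − 11.006 = 12.994 cmH2O.

13.0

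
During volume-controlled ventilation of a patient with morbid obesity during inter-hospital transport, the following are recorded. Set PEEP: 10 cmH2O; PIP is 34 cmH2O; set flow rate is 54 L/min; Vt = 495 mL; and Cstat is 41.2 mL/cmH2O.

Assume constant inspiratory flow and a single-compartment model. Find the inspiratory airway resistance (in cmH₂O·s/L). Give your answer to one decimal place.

13.3

Flow: 54 L/min ÷ 60 = 0.9 L/s.
Equation of motion (constant flow): PIP = Vt/C + R·V̇ + PEEP.
R·V̇ = PIP − Vt/C − PEEP = 34 − 495/41.2 − 10 = 34 − 12.015 − 10 = 11.985 cmH2O.
R = 11.985 / 0.9 = 13.317 cmH2O·s/L.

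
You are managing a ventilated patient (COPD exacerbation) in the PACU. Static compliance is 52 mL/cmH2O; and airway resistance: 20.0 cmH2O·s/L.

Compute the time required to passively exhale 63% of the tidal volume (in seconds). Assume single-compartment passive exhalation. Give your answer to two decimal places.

τ = R × C = 20.0 × 52 mL/cmH2O = 20.0 × 0.052 L/cmH2O = 1.04 s.
Exhaled fraction f = 1 − e^(−t/τ) → t = −τ·ln(1 − f) = −1.04·ln(0.37) = 1.034 s.

1.03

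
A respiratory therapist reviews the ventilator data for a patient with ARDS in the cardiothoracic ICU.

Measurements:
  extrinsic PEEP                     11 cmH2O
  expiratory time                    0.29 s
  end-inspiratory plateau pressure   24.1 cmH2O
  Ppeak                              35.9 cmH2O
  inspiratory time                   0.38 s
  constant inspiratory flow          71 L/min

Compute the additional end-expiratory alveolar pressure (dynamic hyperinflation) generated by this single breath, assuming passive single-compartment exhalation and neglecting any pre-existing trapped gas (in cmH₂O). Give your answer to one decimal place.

5.6

Flow: 71 L/min ÷ 60 = 1.1833 L/s.
Vt = flow × Ti = 1.1833 L/s × 0.38 s × 1000 mL/L = 449.65 mL.
R = (PIP − Pplat)/V̇ = (35.9 − 24.1) / 1.1833 = 11.8/1.1833 = 9.972 cmH2O·s/L.
C = Vt/(Pplat − PEEP) = 449.65 / (24.1 − 11) = 449.65/13.1 = 34.324 mL/cmH2O.
τ = R × C = 9.972 × 0.03432 L/cmH2O = 0.3422 s.
Fraction remaining = e^(−Te/τ) = e^(−0.29/0.3422) = 0.4285; trapped volume = 449.65 × 0.4285 = 192.68 mL.
Additional alveolar pressure from trapping ≈ V_trapped / C = 192.68 / 34.324 = 5.614 cmH2O.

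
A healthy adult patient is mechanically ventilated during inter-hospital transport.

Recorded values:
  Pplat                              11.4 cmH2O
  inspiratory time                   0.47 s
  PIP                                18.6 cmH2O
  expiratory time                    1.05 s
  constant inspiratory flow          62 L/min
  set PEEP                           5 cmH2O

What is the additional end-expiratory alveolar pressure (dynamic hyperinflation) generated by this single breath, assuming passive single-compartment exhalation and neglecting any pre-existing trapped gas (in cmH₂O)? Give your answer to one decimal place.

0.9

Flow: 62 L/min ÷ 60 = 1.0333 L/s.
Vt = flow × Ti = 1.0333 L/s × 0.47 s × 1000 mL/L = 485.65 mL.
R = (PIP − Pplat)/V̇ = (18.6 − 11.4) / 1.0333 = 7.2/1.0333 = 6.968 cmH2O·s/L.
C = Vt/(Pplat − PEEP) = 485.65 / (11.4 − 5) = 485.65/6.4 = 75.883 mL/cmH2O.
τ = R × C = 6.968 × 0.07588 L/cmH2O = 0.5287 s.
Fraction remaining = e^(−Te/τ) = e^(−1.05/0.5287) = 0.1372; trapped volume = 485.65 × 0.1372 = 66.631 mL.
Additional alveolar pressure from trapping ≈ V_trapped / C = 66.631 / 75.883 = 0.8781 cmH2O.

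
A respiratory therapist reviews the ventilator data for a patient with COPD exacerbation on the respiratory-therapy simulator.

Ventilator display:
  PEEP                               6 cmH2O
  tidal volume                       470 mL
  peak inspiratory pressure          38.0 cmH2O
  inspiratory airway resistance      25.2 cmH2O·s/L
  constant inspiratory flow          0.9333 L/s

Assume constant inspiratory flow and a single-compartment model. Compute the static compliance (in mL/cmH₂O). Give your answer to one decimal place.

Equation of motion (constant flow): PIP = Vt/C + R·V̇ + PEEP.
Vt/C = PIP − R·V̇ − PEEP = 38.0 − 25.2×0.9333 − 6 = 38.0 − 23.519 − 6 = 8.481 cmH2O.
C = Vt / 8.481 = 470 / 8.481 = 55.418 mL/cmH2O.

55.4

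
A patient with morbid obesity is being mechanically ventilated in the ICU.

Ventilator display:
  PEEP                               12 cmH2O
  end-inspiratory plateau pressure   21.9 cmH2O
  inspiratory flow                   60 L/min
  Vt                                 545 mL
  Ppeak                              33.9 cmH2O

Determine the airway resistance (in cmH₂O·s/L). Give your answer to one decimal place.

12.0

Flow: 60 L/min ÷ 60 = 1 L/s.
Raw = (PIP − Pplat) / flow = (33.9 − 21.9) / 1 = 12.0 / 1 = 12.0 cmH2O·s/L.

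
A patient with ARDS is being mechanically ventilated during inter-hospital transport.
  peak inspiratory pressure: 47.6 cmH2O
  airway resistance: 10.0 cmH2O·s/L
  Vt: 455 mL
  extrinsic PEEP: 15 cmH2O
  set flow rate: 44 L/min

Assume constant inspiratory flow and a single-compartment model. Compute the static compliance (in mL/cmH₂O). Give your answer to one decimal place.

18.0

Flow: 44 L/min ÷ 60 = 0.7333 L/s.
Equation of motion (constant flow): PIP = Vt/C + R·V̇ + PEEP.
Vt/C = PIP − R·V̇ − PEEP = 47.6 − 10.0×0.7333 − 15 = 47.6 − 7.333 − 15 = 25.267 cmH2O.
C = Vt / 25.267 = 455 / 25.267 = 18.008 mL/cmH2O.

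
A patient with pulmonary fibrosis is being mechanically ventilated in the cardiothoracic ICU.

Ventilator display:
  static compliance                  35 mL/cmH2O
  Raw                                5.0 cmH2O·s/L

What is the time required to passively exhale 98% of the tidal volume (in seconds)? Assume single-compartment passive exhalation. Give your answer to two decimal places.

τ = R × C = 5.0 × 35 mL/cmH2O = 5.0 × 0.035 L/cmH2O = 0.175 s.
Exhaled fraction f = 1 − e^(−t/τ) → t = −τ·ln(1 − f) = −0.175·ln(0.02) = 0.6846 s.

0.68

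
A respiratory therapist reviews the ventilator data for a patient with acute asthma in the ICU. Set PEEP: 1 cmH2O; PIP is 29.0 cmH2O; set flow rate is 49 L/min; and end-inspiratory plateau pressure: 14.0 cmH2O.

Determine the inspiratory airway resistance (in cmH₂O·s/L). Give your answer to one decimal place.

Flow: 49 L/min ÷ 60 = 0.8167 L/s.
Raw = (PIP − Pplat) / flow = (29.0 − 14.0) / 0.8167 = 15.0 / 0.8167 = 18.367 cmH2O·s/L.

18.4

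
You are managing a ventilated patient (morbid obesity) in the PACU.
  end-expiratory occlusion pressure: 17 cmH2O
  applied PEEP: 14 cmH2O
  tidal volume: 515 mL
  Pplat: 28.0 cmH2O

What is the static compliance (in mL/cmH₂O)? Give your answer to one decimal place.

46.8

End-expiratory occlusion gives total PEEP = 17 cmH2O (intrinsic PEEP = 17 − 14 = 3). Use total PEEP for the elastic gradient.
Cstat = Vt / (Pplat − PEEPtotal) = 515 / (28.0 − 17) = 515 / 11.0 = 46.818 mL/cmH2O.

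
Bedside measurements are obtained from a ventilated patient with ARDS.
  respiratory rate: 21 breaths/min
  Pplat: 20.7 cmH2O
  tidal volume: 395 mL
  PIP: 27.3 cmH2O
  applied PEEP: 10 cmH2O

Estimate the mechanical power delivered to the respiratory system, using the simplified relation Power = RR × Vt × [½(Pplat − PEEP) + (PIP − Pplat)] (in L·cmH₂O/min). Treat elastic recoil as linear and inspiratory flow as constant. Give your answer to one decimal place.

99.1

Per-breath work = Vt × [½(Pplat−PEEP) + (PIP−Pplat)] = 0.395 × [0.5×10.7 + 6.6] = 0.395 × 11.95 = 4.72 L·cmH2O.
Power = 21 × 4.72 = 99.12 L·cmH2O/min.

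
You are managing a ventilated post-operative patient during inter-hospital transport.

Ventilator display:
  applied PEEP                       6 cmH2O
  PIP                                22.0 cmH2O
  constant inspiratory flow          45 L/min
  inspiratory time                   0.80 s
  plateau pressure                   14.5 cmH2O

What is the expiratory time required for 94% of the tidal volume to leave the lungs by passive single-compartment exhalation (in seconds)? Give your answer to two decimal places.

1.99

Flow: 45 L/min ÷ 60 = 0.75 L/s.
Vt = flow × Ti = 0.75 L/s × 0.80 s × 1000 mL/L = 600.0 mL.
R = (PIP − Pplat)/V̇ = (22.0 − 14.5) / 0.75 = 7.5/0.75 = 10.0 cmH2O·s/L.
C = Vt/(Pplat − PEEP) = 600.0 / (14.5 − 6) = 600.0/8.5 = 70.588 mL/cmH2O.
τ = R × C = 10.0 × 0.07059 L/cmH2O = 0.7059 s.
t = −τ·ln(1 − 0.94) = −0.7059·ln(0.06) = 1.986 s.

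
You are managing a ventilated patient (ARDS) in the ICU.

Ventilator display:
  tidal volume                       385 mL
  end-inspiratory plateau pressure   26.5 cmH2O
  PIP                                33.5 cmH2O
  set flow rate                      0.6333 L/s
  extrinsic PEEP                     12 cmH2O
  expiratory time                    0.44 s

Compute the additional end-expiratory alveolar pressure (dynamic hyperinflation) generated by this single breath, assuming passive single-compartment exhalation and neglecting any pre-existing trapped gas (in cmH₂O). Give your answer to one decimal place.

3.2

R = (PIP − Pplat)/V̇ = (33.5 − 26.5) / 0.6333 = 7.0/0.6333 = 11.053 cmH2O·s/L.
C = Vt/(Pplat − PEEP) = 385.0 / (26.5 − 12) = 385.0/14.5 = 26.552 mL/cmH2O.
τ = R × C = 11.053 × 0.02655 L/cmH2O = 0.2935 s.
Fraction remaining = e^(−Te/τ) = e^(−0.44/0.2935) = 0.2233; trapped volume = 385.0 × 0.2233 = 85.971 mL.
Additional alveolar pressure from trapping ≈ V_trapped / C = 85.971 / 26.552 = 3.238 cmH2O.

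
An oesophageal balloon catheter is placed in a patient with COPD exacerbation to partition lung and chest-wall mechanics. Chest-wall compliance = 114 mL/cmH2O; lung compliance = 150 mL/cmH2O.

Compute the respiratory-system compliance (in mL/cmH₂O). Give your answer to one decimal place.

Lung and chest wall are elastances in series: 1/Crs = 1/CL + 1/Ccw.
1/Crs = 1/150 + 1/114 = 0.01544.
Crs = 64.767 mL/cmH2O.

64.8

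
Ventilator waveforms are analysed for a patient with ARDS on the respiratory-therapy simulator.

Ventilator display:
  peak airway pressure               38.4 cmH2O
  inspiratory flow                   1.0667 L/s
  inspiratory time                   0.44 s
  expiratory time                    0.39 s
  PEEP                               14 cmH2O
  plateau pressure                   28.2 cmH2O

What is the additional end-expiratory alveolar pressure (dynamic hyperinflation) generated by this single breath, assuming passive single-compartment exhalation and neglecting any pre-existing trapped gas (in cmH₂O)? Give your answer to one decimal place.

4.1

Vt = flow × Ti = 1.0667 L/s × 0.44 s × 1000 mL/L = 469.35 mL.
R = (PIP − Pplat)/V̇ = (38.4 − 28.2) / 1.0667 = 10.2/1.0667 = 9.562 cmH2O·s/L.
C = Vt/(Pplat − PEEP) = 469.35 / (28.2 − 14) = 469.35/14.2 = 33.053 mL/cmH2O.
τ = R × C = 9.562 × 0.03305 L/cmH2O = 0.316 s.
Fraction remaining = e^(−Te/τ) = e^(−0.39/0.316) = 0.2911; trapped volume = 469.35 × 0.2911 = 136.63 mL.
Additional alveolar pressure from trapping ≈ V_trapped / C = 136.63 / 33.053 = 4.134 cmH2O.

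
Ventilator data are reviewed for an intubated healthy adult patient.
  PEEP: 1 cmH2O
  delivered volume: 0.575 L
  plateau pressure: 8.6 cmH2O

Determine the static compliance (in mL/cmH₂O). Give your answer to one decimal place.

Cstat = Vt / (Pplat − PEEP) = 575 / (8.6 − 1) = 575 / 7.6 = 75.658 mL/cmH2O.

75.7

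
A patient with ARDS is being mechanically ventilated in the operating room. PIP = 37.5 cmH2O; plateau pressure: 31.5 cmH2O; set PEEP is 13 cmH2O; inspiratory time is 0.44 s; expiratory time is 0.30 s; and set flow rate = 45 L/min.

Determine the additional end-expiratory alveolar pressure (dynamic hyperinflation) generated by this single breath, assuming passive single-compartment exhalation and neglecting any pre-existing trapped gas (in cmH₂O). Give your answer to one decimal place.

2.3

Flow: 45 L/min ÷ 60 = 0.75 L/s.
Vt = flow × Ti = 0.75 L/s × 0.44 s × 1000 mL/L = 330.0 mL.
R = (PIP − Pplat)/V̇ = (37.5 − 31.5) / 0.75 = 6.0/0.75 = 8.0 cmH2O·s/L.
C = Vt/(Pplat − PEEP) = 330.0 / (31.5 − 13) = 330.0/18.5 = 17.838 mL/cmH2O.
τ = R × C = 8.0 × 0.01784 L/cmH2O = 0.1427 s.
Fraction remaining = e^(−Te/τ) = e^(−0.30/0.1427) = 0.1222; trapped volume = 330.0 × 0.1222 = 40.326 mL.
Additional alveolar pressure from trapping ≈ V_trapped / C = 40.326 / 17.838 = 2.261 cmH2O.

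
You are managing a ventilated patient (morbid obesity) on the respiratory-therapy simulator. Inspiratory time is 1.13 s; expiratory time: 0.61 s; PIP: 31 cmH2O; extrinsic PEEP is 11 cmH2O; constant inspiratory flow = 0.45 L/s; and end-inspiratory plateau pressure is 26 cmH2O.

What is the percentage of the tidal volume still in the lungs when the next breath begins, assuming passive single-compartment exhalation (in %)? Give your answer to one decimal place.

19.8

Vt = flow × Ti = 0.45 L/s × 1.13 s × 1000 mL/L = 508.5 mL.
R = (PIP − Pplat)/V̇ = (31 − 26) / 0.45 = 5.0/0.45 = 11.111 cmH2O·s/L.
C = Vt/(Pplat − PEEP) = 508.5 / (26 − 11) = 508.5/15.0 = 33.9 mL/cmH2O.
τ = R × C = 11.111 × 0.0339 L/cmH2O = 0.3767 s.
Fraction remaining at end-expiration = e^(−Te/τ) = e^(−0.61/0.3767) = 0.198 → 19.8%.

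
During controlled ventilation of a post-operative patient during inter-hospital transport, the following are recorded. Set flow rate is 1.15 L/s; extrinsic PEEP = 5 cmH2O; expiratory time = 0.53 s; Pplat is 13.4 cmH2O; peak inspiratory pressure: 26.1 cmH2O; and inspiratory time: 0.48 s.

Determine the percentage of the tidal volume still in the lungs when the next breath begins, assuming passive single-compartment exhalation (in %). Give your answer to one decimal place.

48.2

Vt = flow × Ti = 1.15 L/s × 0.48 s × 1000 mL/L = 552.0 mL.
R = (PIP − Pplat)/V̇ = (26.1 − 13.4) / 1.15 = 12.7/1.15 = 11.043 cmH2O·s/L.
C = Vt/(Pplat − PEEP) = 552.0 / (13.4 − 5) = 552.0/8.4 = 65.714 mL/cmH2O.
τ = R × C = 11.043 × 0.06571 L/cmH2O = 0.7256 s.
Fraction remaining at end-expiration = e^(−Te/τ) = e^(−0.53/0.7256) = 0.4817 → 48.17%.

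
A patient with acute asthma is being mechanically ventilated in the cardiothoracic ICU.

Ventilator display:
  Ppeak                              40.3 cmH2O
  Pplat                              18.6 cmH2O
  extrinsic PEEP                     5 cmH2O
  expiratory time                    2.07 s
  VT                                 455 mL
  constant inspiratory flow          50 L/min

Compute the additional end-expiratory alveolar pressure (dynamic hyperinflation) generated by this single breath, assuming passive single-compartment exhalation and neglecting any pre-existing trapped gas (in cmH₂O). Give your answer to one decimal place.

1.3

Flow: 50 L/min ÷ 60 = 0.8333 L/s.
R = (PIP − Pplat)/V̇ = (40.3 − 18.6) / 0.8333 = 21.7/0.8333 = 26.041 cmH2O·s/L.
C = Vt/(Pplat − PEEP) = 455.0 / (18.6 − 5) = 455.0/13.6 = 33.456 mL/cmH2O.
τ = R × C = 26.041 × 0.03346 L/cmH2O = 0.8713 s.
Fraction remaining = e^(−Te/τ) = e^(−2.07/0.8713) = 0.09294; trapped volume = 455.0 × 0.09294 = 42.288 mL.
Additional alveolar pressure from trapping ≈ V_trapped / C = 42.288 / 33.456 = 1.264 cmH2O.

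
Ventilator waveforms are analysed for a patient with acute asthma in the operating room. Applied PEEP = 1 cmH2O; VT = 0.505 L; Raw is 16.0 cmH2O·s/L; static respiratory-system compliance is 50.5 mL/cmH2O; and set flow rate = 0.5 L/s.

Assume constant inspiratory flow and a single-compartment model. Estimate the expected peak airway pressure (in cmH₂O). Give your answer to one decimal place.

19.0

Equation of motion (constant flow): PIP = Vt/C + R·V̇ + PEEP.
PIP = 505/50.5 + 16.0×0.5 + 1 = 10.0 + 8.0 + 1 = 19.0 cmH2O.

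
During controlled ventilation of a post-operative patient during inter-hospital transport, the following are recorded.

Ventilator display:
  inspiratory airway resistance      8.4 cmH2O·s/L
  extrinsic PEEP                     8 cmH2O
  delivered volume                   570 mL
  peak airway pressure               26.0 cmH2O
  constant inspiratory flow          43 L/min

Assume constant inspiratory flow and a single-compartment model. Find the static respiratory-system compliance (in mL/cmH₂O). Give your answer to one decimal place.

Flow: 43 L/min ÷ 60 = 0.7167 L/s.
Equation of motion (constant flow): PIP = Vt/C + R·V̇ + PEEP.
Vt/C = PIP − R·V̇ − PEEP = 26.0 − 8.4×0.7167 − 8 = 26.0 − 6.02 − 8 = 11.98 cmH2O.
C = Vt / 11.98 = 570 / 11.98 = 47.579 mL/cmH2O.

47.6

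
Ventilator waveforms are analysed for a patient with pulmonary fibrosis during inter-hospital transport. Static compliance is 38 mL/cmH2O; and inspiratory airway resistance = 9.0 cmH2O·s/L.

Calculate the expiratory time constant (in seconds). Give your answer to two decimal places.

τ = R × C = 9.0 × 38 mL/cmH2O = 9.0 × 0.038 L/cmH2O = 0.342 s.

0.34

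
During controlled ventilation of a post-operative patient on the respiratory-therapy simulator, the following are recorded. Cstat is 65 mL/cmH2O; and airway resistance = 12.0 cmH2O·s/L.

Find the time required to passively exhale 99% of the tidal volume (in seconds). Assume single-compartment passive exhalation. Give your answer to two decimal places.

τ = R × C = 12.0 × 65 mL/cmH2O = 12.0 × 0.065 L/cmH2O = 0.78 s.
Exhaled fraction f = 1 − e^(−t/τ) → t = −τ·ln(1 − f) = −0.78·ln(0.01) = 3.592 s.

3.59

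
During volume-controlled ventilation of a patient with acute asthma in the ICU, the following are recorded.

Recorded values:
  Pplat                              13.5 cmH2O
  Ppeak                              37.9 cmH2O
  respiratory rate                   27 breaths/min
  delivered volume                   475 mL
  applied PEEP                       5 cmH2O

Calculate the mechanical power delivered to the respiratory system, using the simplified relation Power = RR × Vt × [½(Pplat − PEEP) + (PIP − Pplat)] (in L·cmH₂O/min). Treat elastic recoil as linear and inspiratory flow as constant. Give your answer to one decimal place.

367.4

Per-breath work = Vt × [½(Pplat−PEEP) + (PIP−Pplat)] = 0.475 × [0.5×8.5 + 24.4] = 0.475 × 28.65 = 13.609 L·cmH2O.
Power = 27 × 13.609 = 367.44 L·cmH2O/min.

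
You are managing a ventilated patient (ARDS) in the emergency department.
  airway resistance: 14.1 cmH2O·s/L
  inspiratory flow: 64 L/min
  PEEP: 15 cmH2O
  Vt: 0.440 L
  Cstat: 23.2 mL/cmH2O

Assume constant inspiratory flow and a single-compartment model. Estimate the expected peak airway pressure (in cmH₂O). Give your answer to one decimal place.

49.0

Flow: 64 L/min ÷ 60 = 1.0667 L/s.
Equation of motion (constant flow): PIP = Vt/C + R·V̇ + PEEP.
PIP = 440/23.2 + 14.1×1.0667 + 15 = 18.966 + 15.04 + 15 = 49.006 cmH2O.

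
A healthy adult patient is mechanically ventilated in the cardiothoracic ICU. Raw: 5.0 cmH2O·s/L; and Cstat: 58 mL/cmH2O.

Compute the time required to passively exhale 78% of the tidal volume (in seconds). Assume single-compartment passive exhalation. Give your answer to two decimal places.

τ = R × C = 5.0 × 58 mL/cmH2O = 5.0 × 0.058 L/cmH2O = 0.29 s.
Exhaled fraction f = 1 − e^(−t/τ) → t = −τ·ln(1 − f) = −0.29·ln(0.22) = 0.4391 s.

0.44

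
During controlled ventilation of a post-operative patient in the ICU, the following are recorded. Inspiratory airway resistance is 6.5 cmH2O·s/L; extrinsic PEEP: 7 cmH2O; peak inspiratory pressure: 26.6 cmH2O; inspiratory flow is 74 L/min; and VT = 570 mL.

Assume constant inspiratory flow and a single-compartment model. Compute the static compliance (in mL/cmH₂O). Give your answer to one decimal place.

49.2

Flow: 74 L/min ÷ 60 = 1.2333 L/s.
Equation of motion (constant flow): PIP = Vt/C + R·V̇ + PEEP.
Vt/C = PIP − R·V̇ − PEEP = 26.6 − 6.5×1.2333 − 7 = 26.6 − 8.016 − 7 = 11.584 cmH2O.
C = Vt / 11.584 = 570 / 11.584 = 49.206 mL/cmH2O.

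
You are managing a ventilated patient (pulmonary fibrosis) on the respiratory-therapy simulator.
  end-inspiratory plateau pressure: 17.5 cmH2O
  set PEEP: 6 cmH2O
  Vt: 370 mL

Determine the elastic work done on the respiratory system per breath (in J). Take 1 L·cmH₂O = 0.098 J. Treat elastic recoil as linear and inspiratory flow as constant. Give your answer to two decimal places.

0.21

Elastic work ≈ ½ × (Pplat − PEEP) × Vt = 0.5 × (17.5 − 6) × 0.370 L = 0.5 × 11.5 × 0.370 = 2.128 L·cmH2O.
× 0.098 J/(L·cmH2O) → 0.2085 J.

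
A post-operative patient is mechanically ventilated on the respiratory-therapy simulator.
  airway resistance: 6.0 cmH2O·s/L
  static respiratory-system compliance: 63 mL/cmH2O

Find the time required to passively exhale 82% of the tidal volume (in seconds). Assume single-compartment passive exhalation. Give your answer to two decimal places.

0.65

τ = R × C = 6.0 × 63 mL/cmH2O = 6.0 × 0.063 L/cmH2O = 0.378 s.
Exhaled fraction f = 1 − e^(−t/τ) → t = −τ·ln(1 − f) = −0.378·ln(0.18) = 0.6482 s.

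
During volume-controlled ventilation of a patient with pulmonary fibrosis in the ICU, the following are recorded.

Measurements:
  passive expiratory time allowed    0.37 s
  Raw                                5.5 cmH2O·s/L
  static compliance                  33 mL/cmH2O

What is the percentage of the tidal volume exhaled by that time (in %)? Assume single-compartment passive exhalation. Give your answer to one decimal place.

τ = R × C = 5.5 × 33 mL/cmH2O = 5.5 × 0.033 L/cmH2O = 0.1815 s.
Passive exhalation: V(t)/V₀ = e^(−t/τ) = e^(−0.37/0.1815) = 0.1302.
Fraction exhaled = 1 − 0.1302 = 0.8698 → 86.98%.

87.0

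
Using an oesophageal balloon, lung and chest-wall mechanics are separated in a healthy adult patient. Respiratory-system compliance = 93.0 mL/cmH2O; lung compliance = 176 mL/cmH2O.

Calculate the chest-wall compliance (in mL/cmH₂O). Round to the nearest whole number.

1/Ccw = 1/Crs − 1/CL.
1/Ccw = 1/93.0 − 1/176 = 0.005071.
Ccw = 197.2 mL/cmH2O.

197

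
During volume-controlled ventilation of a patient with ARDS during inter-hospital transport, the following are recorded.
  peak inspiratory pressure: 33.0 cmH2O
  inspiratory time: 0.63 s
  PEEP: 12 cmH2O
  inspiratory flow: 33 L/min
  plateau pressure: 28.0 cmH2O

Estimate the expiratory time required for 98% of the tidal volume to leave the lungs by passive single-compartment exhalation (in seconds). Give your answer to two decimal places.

Flow: 33 L/min ÷ 60 = 0.55 L/s.
Vt = flow × Ti = 0.55 L/s × 0.63 s × 1000 mL/L = 346.5 mL.
R = (PIP − Pplat)/V̇ = (33.0 − 28.0) / 0.55 = 5.0/0.55 = 9.091 cmH2O·s/L.
C = Vt/(Pplat − PEEP) = 346.5 / (28.0 − 12) = 346.5/16.0 = 21.656 mL/cmH2O.
τ = R × C = 9.091 × 0.02166 L/cmH2O = 0.1969 s.
t = −τ·ln(1 − 0.98) = −0.1969·ln(0.02) = 0.7703 s.

0.77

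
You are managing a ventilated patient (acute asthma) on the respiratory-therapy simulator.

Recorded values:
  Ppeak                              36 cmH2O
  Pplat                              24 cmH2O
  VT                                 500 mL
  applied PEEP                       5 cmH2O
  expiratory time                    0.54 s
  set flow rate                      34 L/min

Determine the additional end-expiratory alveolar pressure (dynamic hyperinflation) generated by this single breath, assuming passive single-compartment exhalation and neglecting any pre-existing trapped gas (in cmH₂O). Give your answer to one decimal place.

Flow: 34 L/min ÷ 60 = 0.5667 L/s.
R = (PIP − Pplat)/V̇ = (36 − 24) / 0.5667 = 12.0/0.5667 = 21.175 cmH2O·s/L.
C = Vt/(Pplat − PEEP) = 500.0 / (24 − 5) = 500.0/19.0 = 26.316 mL/cmH2O.
τ = R × C = 21.175 × 0.02632 L/cmH2O = 0.5573 s.
Fraction remaining = e^(−Te/τ) = e^(−0.54/0.5573) = 0.3795; trapped volume = 500.0 × 0.3795 = 189.75 mL.
Additional alveolar pressure from trapping ≈ V_trapped / C = 189.75 / 26.316 = 7.21 cmH2O.

7.2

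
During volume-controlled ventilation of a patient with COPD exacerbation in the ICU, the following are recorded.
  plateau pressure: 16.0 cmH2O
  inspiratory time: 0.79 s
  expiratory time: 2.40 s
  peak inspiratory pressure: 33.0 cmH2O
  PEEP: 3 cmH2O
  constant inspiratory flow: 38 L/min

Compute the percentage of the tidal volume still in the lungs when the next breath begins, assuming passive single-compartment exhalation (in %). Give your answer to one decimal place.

Flow: 38 L/min ÷ 60 = 0.6333 L/s.
Vt = flow × Ti = 0.6333 L/s × 0.79 s × 1000 mL/L = 500.31 mL.
R = (PIP − Pplat)/V̇ = (33.0 − 16.0) / 0.6333 = 17.0/0.6333 = 26.844 cmH2O·s/L.
C = Vt/(Pplat − PEEP) = 500.31 / (16.0 − 3) = 500.31/13.0 = 38.485 mL/cmH2O.
τ = R × C = 26.844 × 0.03849 L/cmH2O = 1.033 s.
Fraction remaining at end-expiration = e^(−Te/τ) = e^(−2.40/1.033) = 0.09795 → 9.795%.

9.8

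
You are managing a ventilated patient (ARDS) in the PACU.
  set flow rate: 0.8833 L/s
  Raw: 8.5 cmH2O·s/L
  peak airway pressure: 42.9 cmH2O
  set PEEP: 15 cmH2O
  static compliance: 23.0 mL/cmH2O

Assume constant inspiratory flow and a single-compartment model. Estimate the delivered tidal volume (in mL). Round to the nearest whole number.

Equation of motion (constant flow): PIP = Vt/C + R·V̇ + PEEP.
Vt/C = PIP − R·V̇ − PEEP = 42.9 − 7.508 − 15 = 20.392 cmH2O.
Vt = C × 20.392 = 23.0 × 20.392 = 469.02 mL.

469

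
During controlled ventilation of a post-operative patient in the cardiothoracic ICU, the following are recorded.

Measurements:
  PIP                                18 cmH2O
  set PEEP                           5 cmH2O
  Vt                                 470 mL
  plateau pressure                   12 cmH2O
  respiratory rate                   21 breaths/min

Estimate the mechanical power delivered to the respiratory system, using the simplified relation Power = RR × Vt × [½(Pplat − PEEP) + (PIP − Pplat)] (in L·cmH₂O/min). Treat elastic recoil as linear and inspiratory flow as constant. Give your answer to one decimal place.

93.8

Per-breath work = Vt × [½(Pplat−PEEP) + (PIP−Pplat)] = 0.470 × [0.5×7.0 + 6.0] = 0.470 × 9.5 = 4.465 L·cmH2O.
Power = 21 × 4.465 = 93.765 L·cmH2O/min.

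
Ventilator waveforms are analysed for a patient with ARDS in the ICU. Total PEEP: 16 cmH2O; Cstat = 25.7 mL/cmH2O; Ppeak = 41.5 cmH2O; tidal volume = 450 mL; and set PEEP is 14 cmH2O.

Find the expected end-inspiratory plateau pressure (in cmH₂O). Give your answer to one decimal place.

33.5

End-expiratory occlusion gives total PEEP = 16 cmH2O (intrinsic PEEP = 16 − 14 = 2). Use total PEEP for the elastic gradient.
Pplat = PEEPtotal + Vt / Cstat = 16 + 450 / 25.7 = 16 + 17.51 = 33.51 cmH2O.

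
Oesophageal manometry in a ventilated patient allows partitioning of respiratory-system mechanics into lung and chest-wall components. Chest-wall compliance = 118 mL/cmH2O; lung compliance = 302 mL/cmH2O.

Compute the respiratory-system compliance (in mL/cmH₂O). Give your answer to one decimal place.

84.8

Lung and chest wall are elastances in series: 1/Crs = 1/CL + 1/Ccw.
1/Crs = 1/302 + 1/118 = 0.01179.
Crs = 84.818 mL/cmH2O.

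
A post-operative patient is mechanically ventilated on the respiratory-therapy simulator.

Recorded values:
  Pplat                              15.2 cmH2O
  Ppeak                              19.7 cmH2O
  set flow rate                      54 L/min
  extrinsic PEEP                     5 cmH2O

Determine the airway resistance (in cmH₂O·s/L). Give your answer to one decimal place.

5.0

Flow: 54 L/min ÷ 60 = 0.9 L/s.
Raw = (PIP − Pplat) / flow = (19.7 − 15.2) / 0.9 = 4.5 / 0.9 = 5.0 cmH2O·s/L.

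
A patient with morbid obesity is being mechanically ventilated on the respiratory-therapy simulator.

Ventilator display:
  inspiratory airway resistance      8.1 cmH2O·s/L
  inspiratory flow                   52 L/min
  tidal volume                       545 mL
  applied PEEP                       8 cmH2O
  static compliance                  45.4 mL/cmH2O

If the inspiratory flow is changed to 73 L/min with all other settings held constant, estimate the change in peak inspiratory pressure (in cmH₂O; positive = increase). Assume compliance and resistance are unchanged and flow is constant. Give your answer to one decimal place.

2.8

Flow: 52 L/min ÷ 60 = 0.8667 L/s.
New flow: 73 L/min ÷ 60 = 1.2167 L/s.
PIP = Vt/C + R·V̇ + PEEP (constant-flow equation of motion).
Only the resistive term changes: ΔPIP = R × ΔV̇ = 8.1 × (1.2167 − 0.8667) = 8.1 × 0.35 = 2.835 cmH2O.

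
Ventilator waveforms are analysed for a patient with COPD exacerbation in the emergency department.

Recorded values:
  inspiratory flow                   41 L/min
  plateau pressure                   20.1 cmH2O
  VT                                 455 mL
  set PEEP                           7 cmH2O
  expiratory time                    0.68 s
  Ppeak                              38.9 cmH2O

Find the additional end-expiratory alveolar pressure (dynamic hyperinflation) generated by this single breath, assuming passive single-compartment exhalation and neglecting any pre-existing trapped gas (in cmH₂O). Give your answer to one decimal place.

6.4

Flow: 41 L/min ÷ 60 = 0.6833 L/s.
R = (PIP − Pplat)/V̇ = (38.9 − 20.1) / 0.6833 = 18.8/0.6833 = 27.514 cmH2O·s/L.
C = Vt/(Pplat − PEEP) = 455.0 / (20.1 − 7) = 455.0/13.1 = 34.733 mL/cmH2O.
τ = R × C = 27.514 × 0.03473 L/cmH2O = 0.9556 s.
Fraction remaining = e^(−Te/τ) = e^(−0.68/0.9556) = 0.4909; trapped volume = 455.0 × 0.4909 = 223.36 mL.
Additional alveolar pressure from trapping ≈ V_trapped / C = 223.36 / 34.733 = 6.431 cmH2O.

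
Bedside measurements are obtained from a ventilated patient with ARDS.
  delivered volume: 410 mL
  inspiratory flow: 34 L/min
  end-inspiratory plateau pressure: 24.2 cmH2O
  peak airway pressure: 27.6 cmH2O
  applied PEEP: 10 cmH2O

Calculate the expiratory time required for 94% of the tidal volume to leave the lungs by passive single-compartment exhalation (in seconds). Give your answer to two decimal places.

0.49

Flow: 34 L/min ÷ 60 = 0.5667 L/s.
R = (PIP − Pplat)/V̇ = (27.6 − 24.2) / 0.5667 = 3.4/0.5667 = 6.0 cmH2O·s/L.
C = Vt/(Pplat − PEEP) = 410.0 / (24.2 − 10) = 410.0/14.2 = 28.873 mL/cmH2O.
τ = R × C = 6.0 × 0.02887 L/cmH2O = 0.1732 s.
t = −τ·ln(1 − 0.94) = −0.1732·ln(0.06) = 0.4873 s.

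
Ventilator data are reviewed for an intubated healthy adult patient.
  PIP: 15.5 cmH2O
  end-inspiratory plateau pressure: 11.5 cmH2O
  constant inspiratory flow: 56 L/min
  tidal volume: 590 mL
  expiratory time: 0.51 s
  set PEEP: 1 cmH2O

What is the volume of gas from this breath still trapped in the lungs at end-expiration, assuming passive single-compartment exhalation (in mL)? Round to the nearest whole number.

Flow: 56 L/min ÷ 60 = 0.9333 L/s.
R = (PIP − Pplat)/V̇ = (15.5 − 11.5) / 0.9333 = 4.0/0.9333 = 4.286 cmH2O·s/L.
C = Vt/(Pplat − PEEP) = 590.0 / (11.5 − 1) = 590.0/10.5 = 56.19 mL/cmH2O.
τ = R × C = 4.286 × 0.05619 L/cmH2O = 0.2408 s.
Fraction remaining = e^(−Te/τ) = e^(−0.51/0.2408) = 0.1203.
Trapped volume = 590.0 × 0.1203 = 70.977 mL.

71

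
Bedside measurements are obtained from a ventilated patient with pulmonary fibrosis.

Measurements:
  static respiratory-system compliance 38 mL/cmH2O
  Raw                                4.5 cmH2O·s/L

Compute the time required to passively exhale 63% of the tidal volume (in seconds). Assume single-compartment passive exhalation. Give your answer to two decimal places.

0.17

τ = R × C = 4.5 × 38 mL/cmH2O = 4.5 × 0.038 L/cmH2O = 0.171 s.
Exhaled fraction f = 1 − e^(−t/τ) → t = −τ·ln(1 − f) = −0.171·ln(0.37) = 0.17 s.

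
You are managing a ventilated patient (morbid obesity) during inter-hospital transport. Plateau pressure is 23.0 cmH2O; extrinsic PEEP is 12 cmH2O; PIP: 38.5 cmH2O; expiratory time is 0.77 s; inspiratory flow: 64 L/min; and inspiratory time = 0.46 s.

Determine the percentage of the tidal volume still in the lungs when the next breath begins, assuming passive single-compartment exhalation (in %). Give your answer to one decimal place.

Flow: 64 L/min ÷ 60 = 1.0667 L/s.
Vt = flow × Ti = 1.0667 L/s × 0.46 s × 1000 mL/L = 490.68 mL.
R = (PIP − Pplat)/V̇ = (38.5 − 23.0) / 1.0667 = 15.5/1.0667 = 14.531 cmH2O·s/L.
C = Vt/(Pplat − PEEP) = 490.68 / (23.0 − 12) = 490.68/11.0 = 44.607 mL/cmH2O.
τ = R × C = 14.531 × 0.04461 L/cmH2O = 0.6482 s.
Fraction remaining at end-expiration = e^(−Te/τ) = e^(−0.77/0.6482) = 0.3049 → 30.49%.

30.5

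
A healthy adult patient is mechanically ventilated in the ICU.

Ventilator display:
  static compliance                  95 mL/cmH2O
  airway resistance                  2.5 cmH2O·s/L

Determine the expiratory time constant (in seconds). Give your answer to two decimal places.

0.24

τ = R × C = 2.5 × 95 mL/cmH2O = 2.5 × 0.095 L/cmH2O = 0.2375 s.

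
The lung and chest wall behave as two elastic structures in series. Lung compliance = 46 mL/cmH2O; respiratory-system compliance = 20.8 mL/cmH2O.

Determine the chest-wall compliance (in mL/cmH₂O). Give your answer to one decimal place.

38.0

1/Ccw = 1/Crs − 1/CL.
1/Ccw = 1/20.8 − 1/46 = 0.02634.
Ccw = 37.965 mL/cmH2O.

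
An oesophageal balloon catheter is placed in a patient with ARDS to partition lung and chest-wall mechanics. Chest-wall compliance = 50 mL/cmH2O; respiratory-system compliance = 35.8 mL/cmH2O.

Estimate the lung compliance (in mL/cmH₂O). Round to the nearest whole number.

126

1/CL = 1/Crs − 1/Ccw.
1/CL = 1/35.8 − 1/50 = 0.007933.
CL = 126.06 mL/cmH2O.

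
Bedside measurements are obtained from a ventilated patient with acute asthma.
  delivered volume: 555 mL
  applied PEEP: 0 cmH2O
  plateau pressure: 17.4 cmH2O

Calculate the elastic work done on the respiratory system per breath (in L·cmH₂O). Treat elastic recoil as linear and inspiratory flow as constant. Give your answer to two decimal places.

Elastic work ≈ ½ × (Pplat − PEEP) × Vt = 0.5 × (17.4 − 0) × 0.555 L = 0.5 × 17.4 × 0.555 = 4.829 L·cmH2O.

4.83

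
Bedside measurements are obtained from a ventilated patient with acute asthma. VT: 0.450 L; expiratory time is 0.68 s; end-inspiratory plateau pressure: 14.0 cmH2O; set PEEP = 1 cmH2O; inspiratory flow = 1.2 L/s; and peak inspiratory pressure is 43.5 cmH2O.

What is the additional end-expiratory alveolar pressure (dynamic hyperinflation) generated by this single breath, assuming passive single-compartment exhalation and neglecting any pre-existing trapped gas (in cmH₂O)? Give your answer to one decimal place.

R = (PIP − Pplat)/V̇ = (43.5 − 14.0) / 1.2 = 29.5/1.2 = 24.583 cmH2O·s/L.
C = Vt/(Pplat − PEEP) = 450.0 / (14.0 − 1) = 450.0/13.0 = 34.615 mL/cmH2O.
τ = R × C = 24.583 × 0.03462 L/cmH2O = 0.8511 s.
Fraction remaining = e^(−Te/τ) = e^(−0.68/0.8511) = 0.4498; trapped volume = 450.0 × 0.4498 = 202.41 mL.
Additional alveolar pressure from trapping ≈ V_trapped / C = 202.41 / 34.615 = 5.847 cmH2O.

5.8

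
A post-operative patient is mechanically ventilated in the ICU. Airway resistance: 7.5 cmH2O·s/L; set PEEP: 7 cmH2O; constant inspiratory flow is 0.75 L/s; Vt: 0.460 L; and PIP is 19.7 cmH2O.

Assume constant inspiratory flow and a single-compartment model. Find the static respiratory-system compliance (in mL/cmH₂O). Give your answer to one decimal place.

65.0

Equation of motion (constant flow): PIP = Vt/C + R·V̇ + PEEP.
Vt/C = PIP − R·V̇ − PEEP = 19.7 − 7.5×0.75 − 7 = 19.7 − 5.625 − 7 = 7.075 cmH2O.
C = Vt / 7.075 = 460 / 7.075 = 65.018 mL/cmH2O.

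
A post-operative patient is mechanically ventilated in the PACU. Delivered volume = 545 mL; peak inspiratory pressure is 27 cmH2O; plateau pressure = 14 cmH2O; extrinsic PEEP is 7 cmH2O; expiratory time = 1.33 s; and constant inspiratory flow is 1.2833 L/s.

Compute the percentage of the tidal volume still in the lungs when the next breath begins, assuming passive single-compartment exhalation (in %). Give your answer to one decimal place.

18.5

R = (PIP − Pplat)/V̇ = (27 − 14) / 1.2833 = 13.0/1.2833 = 10.13 cmH2O·s/L.
C = Vt/(Pplat − PEEP) = 545.0 / (14 − 7) = 545.0/7.0 = 77.857 mL/cmH2O.
τ = R × C = 10.13 × 0.07786 L/cmH2O = 0.7887 s.
Fraction remaining at end-expiration = e^(−Te/τ) = e^(−1.33/0.7887) = 0.1852 → 18.52%.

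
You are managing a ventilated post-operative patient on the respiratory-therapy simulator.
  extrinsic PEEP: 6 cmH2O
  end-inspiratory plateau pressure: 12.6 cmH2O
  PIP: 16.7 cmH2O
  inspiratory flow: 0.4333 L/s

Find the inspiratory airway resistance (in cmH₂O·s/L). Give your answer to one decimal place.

Raw = (PIP − Pplat) / flow = (16.7 − 12.6) / 0.4333 = 4.1 / 0.4333 = 9.462 cmH2O·s/L.

9.5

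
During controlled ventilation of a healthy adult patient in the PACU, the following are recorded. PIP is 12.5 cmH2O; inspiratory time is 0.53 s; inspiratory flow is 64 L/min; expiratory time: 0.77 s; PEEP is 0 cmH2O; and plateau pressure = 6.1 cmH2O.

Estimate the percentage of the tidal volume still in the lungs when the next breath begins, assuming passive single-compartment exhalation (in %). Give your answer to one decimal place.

25.0

Flow: 64 L/min ÷ 60 = 1.0667 L/s.
Vt = flow × Ti = 1.0667 L/s × 0.53 s × 1000 mL/L = 565.35 mL.
R = (PIP − Pplat)/V̇ = (12.5 − 6.1) / 1.0667 = 6.4/1.0667 = 6.0 cmH2O·s/L.
C = Vt/(Pplat − PEEP) = 565.35 / (6.1 − 0) = 565.35/6.1 = 92.68 mL/cmH2O.
τ = R × C = 6.0 × 0.09268 L/cmH2O = 0.5561 s.
Fraction remaining at end-expiration = e^(−Te/τ) = e^(−0.77/0.5561) = 0.2504 → 25.04%.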